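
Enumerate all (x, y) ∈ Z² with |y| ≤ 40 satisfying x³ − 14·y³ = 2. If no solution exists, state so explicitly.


The equation is x³ - 14y³ = 2. For fixed y, x³ = 14·y³ + 2, so a solution requires the RHS to be a perfect cube.
Strategy: iterate y from -40 to 40, compute RHS = 14·y³ + 2, and check whether it is a (positive or negative) perfect cube.
Check small values of y:
  y = 0: RHS = 2 is not a perfect cube.
  y = 1: RHS = 16 is not a perfect cube.
  y = -1: RHS = -12 is not a perfect cube.
  y = 2: RHS = 114 is not a perfect cube.
  y = -2: RHS = -110 is not a perfect cube.
  y = 3: RHS = 380 is not a perfect cube.
  y = -3: RHS = -376 is not a perfect cube.
Continuing the search up to |y| = 40 finds no solutions either.
No (x, y) in the scanned range satisfies the equation.

No integer solutions with |y| ≤ 40.


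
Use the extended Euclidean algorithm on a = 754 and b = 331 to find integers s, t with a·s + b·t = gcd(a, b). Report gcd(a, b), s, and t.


Euclidean algorithm on (754, 331) — divide until remainder is 0:
  754 = 2 · 331 + 92
  331 = 3 · 92 + 55
  92 = 1 · 55 + 37
  55 = 1 · 37 + 18
  37 = 2 · 18 + 1
  18 = 18 · 1 + 0
gcd(754, 331) = 1.
Track Bezout coefficients alongside the remainders: start with r₀ = 754 = a·1 + b·0 (s = 1, t = 0) and r₁ = 331 = a·0 + b·1 (s = 0, t = 1); each new remainder r_{k+1} = r_{k-1} − q_k·r_k inherits s_{k+1} = s_{k-1} − q_k·s_k, t_{k+1} = t_{k-1} − q_k·t_k, so r_k = a·s_k + b·t_k at every step:
  q = 2: r = 92, s = 1 − 2·0 = 1, t = 0 − 2·1 = -2  (check: 754·1 + 331·(-2) = 92)
  q = 3: r = 55, s = 0 − 3·1 = -3, t = 1 − 3·(-2) = 7  (check: 754·(-3) + 331·7 = 55)
  q = 1: r = 37, s = 1 − 1·(-3) = 4, t = -2 − 1·7 = -9  (check: 754·4 + 331·(-9) = 37)
  q = 1: r = 18, s = -3 − 1·4 = -7, t = 7 − 1·(-9) = 16  (check: 754·(-7) + 331·16 = 18)
  q = 2: r = 1, s = 4 − 2·(-7) = 18, t = -9 − 2·16 = -41  (check: 754·18 + 331·(-41) = 1)
The row with r = 1 (the gcd) gives the Bezout coefficients s = 18, t = -41.
Result: 754 · (18) + 331 · (-41) = 1.

gcd(754, 331) = 1; s = 18, t = -41 (check: 754·18 + 331·(-41) = 1).


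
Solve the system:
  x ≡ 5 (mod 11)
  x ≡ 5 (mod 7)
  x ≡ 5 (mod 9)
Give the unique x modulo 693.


Moduli 11, 7, 9 are pairwise coprime; by CRT there is a unique solution modulo M = 11 · 7 · 9 = 693.
Solve pairwise, accumulating the modulus:
  Start with x ≡ 5 (mod 11).
  Combine with x ≡ 5 (mod 7): since gcd(11, 7) = 1, we get a unique residue mod 77.
    Write x = 5 + 11·t and substitute into x ≡ 5 (mod 7): 11·t ≡ 5 − 5 = 0 (mod 7).
    Reduce coefficients mod 7: 4·t ≡ 0 (mod 7).
    The inverse of 4 mod 7 is 2 (since 4·2 = 8 = 1·7 + 1), so t ≡ 2·0 = 0 ≡ 0 (mod 7).
    Then x = 5 + 11·0 = 5, valid modulo lcm(11, 7) = 77: x ≡ 5 (mod 77).
  Combine with x ≡ 5 (mod 9): since gcd(77, 9) = 1, we get a unique residue mod 693.
    Write x = 5 + 77·t and substitute into x ≡ 5 (mod 9): 77·t ≡ 5 − 5 = 0 (mod 9).
    Reduce coefficients mod 9: 5·t ≡ 0 (mod 9).
    The inverse of 5 mod 9 is 2 (since 5·2 = 10 = 1·9 + 1), so t ≡ 2·0 = 0 ≡ 0 (mod 9).
    Then x = 5 + 77·0 = 5, valid modulo lcm(77, 9) = 693: x ≡ 5 (mod 693).
Verify: 5 mod 11 = 5 ✓, 5 mod 7 = 5 ✓, 5 mod 9 = 5 ✓.

x ≡ 5 (mod 693).


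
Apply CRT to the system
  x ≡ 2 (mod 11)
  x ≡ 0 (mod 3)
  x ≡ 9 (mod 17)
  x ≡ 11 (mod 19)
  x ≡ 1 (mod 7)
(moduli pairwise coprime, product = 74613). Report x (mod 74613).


Product of moduli M = 11 · 3 · 17 · 19 · 7 = 74613.
Merge one congruence at a time:
  Start: x ≡ 2 (mod 11).
  Combine with x ≡ 0 (mod 3); new modulus lcm = 33.
    Write x = 2 + 11·t and substitute into x ≡ 0 (mod 3): 11·t ≡ 0 − 2 = -2 (mod 3).
    Reduce coefficients mod 3: 2·t ≡ 1 (mod 3).
    The inverse of 2 mod 3 is 2 (since 2·2 = 4 = 1·3 + 1), so t ≡ 2·1 = 2 ≡ 2 (mod 3).
    Then x = 2 + 11·2 = 24, valid modulo lcm(11, 3) = 33: x ≡ 24 (mod 33).
  Combine with x ≡ 9 (mod 17); new modulus lcm = 561.
    Write x = 24 + 33·t and substitute into x ≡ 9 (mod 17): 33·t ≡ 9 − 24 = -15 (mod 17).
    Reduce coefficients mod 17: 16·t ≡ 2 (mod 17).
    The inverse of 16 mod 17 is 16 (since 16·16 = 256 = 15·17 + 1), so t ≡ 16·2 = 32 ≡ 15 (mod 17).
    Then x = 24 + 33·15 = 519, valid modulo lcm(33, 17) = 561: x ≡ 519 (mod 561).
  Combine with x ≡ 11 (mod 19); new modulus lcm = 10659.
    Write x = 519 + 561·t and substitute into x ≡ 11 (mod 19): 561·t ≡ 11 − 519 = -508 (mod 19).
    Reduce coefficients mod 19: 10·t ≡ 5 (mod 19).
    The inverse of 10 mod 19 is 2 (since 10·2 = 20 = 1·19 + 1), so t ≡ 2·5 = 10 ≡ 10 (mod 19).
    Then x = 519 + 561·10 = 6129, valid modulo lcm(561, 19) = 10659: x ≡ 6129 (mod 10659).
  Combine with x ≡ 1 (mod 7); new modulus lcm = 74613.
    Write x = 6129 + 10659·t and substitute into x ≡ 1 (mod 7): 10659·t ≡ 1 − 6129 = -6128 (mod 7).
    Reduce coefficients mod 7: 5·t ≡ 4 (mod 7).
    The inverse of 5 mod 7 is 3 (since 5·3 = 15 = 2·7 + 1), so t ≡ 3·4 = 12 ≡ 5 (mod 7).
    Then x = 6129 + 10659·5 = 59424, valid modulo lcm(10659, 7) = 74613: x ≡ 59424 (mod 74613).
Verify against each original: 59424 mod 11 = 2, 59424 mod 3 = 0, 59424 mod 17 = 9, 59424 mod 19 = 11, 59424 mod 7 = 1.

x ≡ 59424 (mod 74613).


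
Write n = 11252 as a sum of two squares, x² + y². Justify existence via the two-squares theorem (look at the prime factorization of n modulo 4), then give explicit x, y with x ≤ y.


Step 1: Factor n = 11252 = 2^2 · 29 · 97.
Step 2: Check the mod-4 condition on each prime factor: 2 = 2 (special); 29 ≡ 1 (mod 4), exponent 1; 97 ≡ 1 (mod 4), exponent 1.
All primes ≡ 3 (mod 4) appear to even exponent (or don't appear), so by the two-squares theorem n IS expressible as a sum of two squares.
Step 3: Build a representation. Group n = k² · m with k = 2 and m = 29 · 97 = 2813 (a product of primes ≡ 1 (mod 4)); a representation of m scales to one of n via (k·x)² + (k·y)² = k²(x² + y²). Each prime p ≡ 1 (mod 4) is itself a sum of two squares; find a² by testing p − a² for a perfect square:
  29: 29 − 1² = 28, 29 − 2² = 25 = 5² ⇒ 29 = 2² + 5².
  97: 97 − 1² = 96, 97 − 2² = 93, 97 − 3² = 88, 97 − 4² = 81 = 9² ⇒ 97 = 4² + 9².
  Combine using the Brahmagupta–Fibonacci identity (a² + b²)(c² + d²) = (ac − bd)² + (ad + bc)² = (ac + bd)² + (ad − bc)²:
  29 · 97 = 2813: from (2² + 5²)(4² + 9²), take (2·4 − 5·9, 2·9 + 5·4) = (8 − 45, 18 + 20) = (-37, 38); dropping signs (only squares matter) gives (37, 38); check 37² + 38² = 1369 + 1444 = 2813 ✓.
  Scale by k = 2: (2·37, 2·38) = (74, 76).
Step 4: Order so x ≤ y and verify: 74² + 76² = 5476 + 5776 = 11252 = n. ✓

n = 11252 = 74² + 76² (one valid representation with x ≤ y).


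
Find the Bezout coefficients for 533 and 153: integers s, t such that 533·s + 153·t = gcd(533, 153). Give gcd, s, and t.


Euclidean algorithm on (533, 153) — divide until remainder is 0:
  533 = 3 · 153 + 74
  153 = 2 · 74 + 5
  74 = 14 · 5 + 4
  5 = 1 · 4 + 1
  4 = 4 · 1 + 0
gcd(533, 153) = 1.
Track Bezout coefficients alongside the remainders: start with r₀ = 533 = a·1 + b·0 (s = 1, t = 0) and r₁ = 153 = a·0 + b·1 (s = 0, t = 1); each new remainder r_{k+1} = r_{k-1} − q_k·r_k inherits s_{k+1} = s_{k-1} − q_k·s_k, t_{k+1} = t_{k-1} − q_k·t_k, so r_k = a·s_k + b·t_k at every step:
  q = 3: r = 74, s = 1 − 3·0 = 1, t = 0 − 3·1 = -3  (check: 533·1 + 153·(-3) = 74)
  q = 2: r = 5, s = 0 − 2·1 = -2, t = 1 − 2·(-3) = 7  (check: 533·(-2) + 153·7 = 5)
  q = 14: r = 4, s = 1 − 14·(-2) = 29, t = -3 − 14·7 = -101  (check: 533·29 + 153·(-101) = 4)
  q = 1: r = 1, s = -2 − 1·29 = -31, t = 7 − 1·(-101) = 108  (check: 533·(-31) + 153·108 = 1)
The row with r = 1 (the gcd) gives the Bezout coefficients s = -31, t = 108.
Result: 533 · (-31) + 153 · (108) = 1.

gcd(533, 153) = 1; s = -31, t = 108 (check: 533·(-31) + 153·108 = 1).


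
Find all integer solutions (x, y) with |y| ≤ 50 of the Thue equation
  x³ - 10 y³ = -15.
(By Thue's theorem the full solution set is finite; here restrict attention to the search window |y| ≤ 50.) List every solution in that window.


The equation is x³ - 10y³ = -15. For fixed y, x³ = 10·y³ − 15, so a solution requires the RHS to be a perfect cube.
Strategy: iterate y from -50 to 50, compute RHS = 10·y³ − 15, and check whether it is a (positive or negative) perfect cube.
Check small values of y:
  y = 0: RHS = -15 is not a perfect cube.
  y = 1: RHS = -5 is not a perfect cube.
  y = -1: RHS = -25 is not a perfect cube.
  y = 2: RHS = 65 is not a perfect cube.
  y = -2: RHS = -95 is not a perfect cube.
  y = 3: RHS = 255 is not a perfect cube.
  y = -3: RHS = -285 is not a perfect cube.
Continuing the search up to |y| = 50 finds no solutions either.
No (x, y) in the scanned range satisfies the equation.

No integer solutions with |y| ≤ 50.


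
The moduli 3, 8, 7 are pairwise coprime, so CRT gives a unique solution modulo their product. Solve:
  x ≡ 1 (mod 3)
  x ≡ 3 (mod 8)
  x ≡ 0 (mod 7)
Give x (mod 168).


Moduli 3, 8, 7 are pairwise coprime; by CRT there is a unique solution modulo M = 3 · 8 · 7 = 168.
Solve pairwise, accumulating the modulus:
  Start with x ≡ 1 (mod 3).
  Combine with x ≡ 3 (mod 8): since gcd(3, 8) = 1, we get a unique residue mod 24.
    Write x = 1 + 3·t and substitute into x ≡ 3 (mod 8): 3·t ≡ 3 − 1 = 2 (mod 8).
    The inverse of 3 mod 8 is 3 (since 3·3 = 9 = 1·8 + 1), so t ≡ 3·2 = 6 ≡ 6 (mod 8).
    Then x = 1 + 3·6 = 19, valid modulo lcm(3, 8) = 24: x ≡ 19 (mod 24).
  Combine with x ≡ 0 (mod 7): since gcd(24, 7) = 1, we get a unique residue mod 168.
    Write x = 19 + 24·t and substitute into x ≡ 0 (mod 7): 24·t ≡ 0 − 19 = -19 (mod 7).
    Reduce coefficients mod 7: 3·t ≡ 2 (mod 7).
    The inverse of 3 mod 7 is 5 (since 3·5 = 15 = 2·7 + 1), so t ≡ 5·2 = 10 ≡ 3 (mod 7).
    Then x = 19 + 24·3 = 91, valid modulo lcm(24, 7) = 168: x ≡ 91 (mod 168).
Verify: 91 mod 3 = 1 ✓, 91 mod 8 = 3 ✓, 91 mod 7 = 0 ✓.

x ≡ 91 (mod 168).


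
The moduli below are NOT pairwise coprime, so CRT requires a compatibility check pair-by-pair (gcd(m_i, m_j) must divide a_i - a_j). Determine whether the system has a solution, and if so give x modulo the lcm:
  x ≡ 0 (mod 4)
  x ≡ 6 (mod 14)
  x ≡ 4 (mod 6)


Moduli 4, 14, 6 are not pairwise coprime, so CRT works modulo lcm(m_i) when all pairwise compatibility conditions hold.
Pairwise compatibility: gcd(m_i, m_j) must divide a_i - a_j for every pair.
Merge one congruence at a time:
  Start: x ≡ 0 (mod 4).
  Combine with x ≡ 6 (mod 14): gcd(4, 14) = 2; 6 - 0 = 6, which IS divisible by 2, so compatible.
    Write x = 0 + 4·t and substitute into x ≡ 6 (mod 14): 4·t ≡ 6 − 0 = 6 (mod 14).
    Divide the congruence (and modulus) by g = 2: 2·t ≡ 3 (mod 7).
    The inverse of 2 mod 7 is 4 (since 2·4 = 8 = 1·7 + 1), so t ≡ 4·3 = 12 ≡ 5 (mod 7).
    Then x = 0 + 4·5 = 20, valid modulo lcm(4, 14) = 28: x ≡ 20 (mod 28).
  Combine with x ≡ 4 (mod 6): gcd(28, 6) = 2; 4 - 20 = -16, which IS divisible by 2, so compatible.
    Write x = 20 + 28·t and substitute into x ≡ 4 (mod 6): 28·t ≡ 4 − 20 = -16 (mod 6).
    Divide the congruence (and modulus) by g = 2: 14·t ≡ -8 (mod 3).
    Reduce coefficients mod 3: 2·t ≡ 1 (mod 3).
    The inverse of 2 mod 3 is 2 (since 2·2 = 4 = 1·3 + 1), so t ≡ 2·1 = 2 ≡ 2 (mod 3).
    Then x = 20 + 28·2 = 76, valid modulo lcm(28, 6) = 84: x ≡ 76 (mod 84).
Verify: 76 mod 4 = 0, 76 mod 14 = 6, 76 mod 6 = 4.

x ≡ 76 (mod 84).


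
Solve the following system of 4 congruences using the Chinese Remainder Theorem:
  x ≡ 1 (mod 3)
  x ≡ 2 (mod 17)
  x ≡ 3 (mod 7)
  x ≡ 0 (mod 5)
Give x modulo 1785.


Product of moduli M = 3 · 17 · 7 · 5 = 1785.
Merge one congruence at a time:
  Start: x ≡ 1 (mod 3).
  Combine with x ≡ 2 (mod 17); new modulus lcm = 51.
    Write x = 1 + 3·t and substitute into x ≡ 2 (mod 17): 3·t ≡ 2 − 1 = 1 (mod 17).
    The inverse of 3 mod 17 is 6 (since 3·6 = 18 = 1·17 + 1), so t ≡ 6·1 = 6 ≡ 6 (mod 17).
    Then x = 1 + 3·6 = 19, valid modulo lcm(3, 17) = 51: x ≡ 19 (mod 51).
  Combine with x ≡ 3 (mod 7); new modulus lcm = 357.
    Write x = 19 + 51·t and substitute into x ≡ 3 (mod 7): 51·t ≡ 3 − 19 = -16 (mod 7).
    Reduce coefficients mod 7: 2·t ≡ 5 (mod 7).
    The inverse of 2 mod 7 is 4 (since 2·4 = 8 = 1·7 + 1), so t ≡ 4·5 = 20 ≡ 6 (mod 7).
    Then x = 19 + 51·6 = 325, valid modulo lcm(51, 7) = 357: x ≡ 325 (mod 357).
  Combine with x ≡ 0 (mod 5); new modulus lcm = 1785.
    Write x = 325 + 357·t and substitute into x ≡ 0 (mod 5): 357·t ≡ 0 − 325 = -325 (mod 5).
    Reduce coefficients mod 5: 2·t ≡ 0 (mod 5).
    The inverse of 2 mod 5 is 3 (since 2·3 = 6 = 1·5 + 1), so t ≡ 3·0 = 0 ≡ 0 (mod 5).
    Then x = 325 + 357·0 = 325, valid modulo lcm(357, 5) = 1785: x ≡ 325 (mod 1785).
Verify against each original: 325 mod 3 = 1, 325 mod 17 = 2, 325 mod 7 = 3, 325 mod 5 = 0.

x ≡ 325 (mod 1785).


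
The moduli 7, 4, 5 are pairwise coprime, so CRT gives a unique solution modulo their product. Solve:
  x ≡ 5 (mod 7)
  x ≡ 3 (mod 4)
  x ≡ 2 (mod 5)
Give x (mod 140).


Moduli 7, 4, 5 are pairwise coprime; by CRT there is a unique solution modulo M = 7 · 4 · 5 = 140.
Solve pairwise, accumulating the modulus:
  Start with x ≡ 5 (mod 7).
  Combine with x ≡ 3 (mod 4): since gcd(7, 4) = 1, we get a unique residue mod 28.
    Write x = 5 + 7·t and substitute into x ≡ 3 (mod 4): 7·t ≡ 3 − 5 = -2 (mod 4).
    Reduce coefficients mod 4: 3·t ≡ 2 (mod 4).
    The inverse of 3 mod 4 is 3 (since 3·3 = 9 = 2·4 + 1), so t ≡ 3·2 = 6 ≡ 2 (mod 4).
    Then x = 5 + 7·2 = 19, valid modulo lcm(7, 4) = 28: x ≡ 19 (mod 28).
  Combine with x ≡ 2 (mod 5): since gcd(28, 5) = 1, we get a unique residue mod 140.
    Write x = 19 + 28·t and substitute into x ≡ 2 (mod 5): 28·t ≡ 2 − 19 = -17 (mod 5).
    Reduce coefficients mod 5: 3·t ≡ 3 (mod 5).
    The inverse of 3 mod 5 is 2 (since 3·2 = 6 = 1·5 + 1), so t ≡ 2·3 = 6 ≡ 1 (mod 5).
    Then x = 19 + 28·1 = 47, valid modulo lcm(28, 5) = 140: x ≡ 47 (mod 140).
Verify: 47 mod 7 = 5 ✓, 47 mod 4 = 3 ✓, 47 mod 5 = 2 ✓.

x ≡ 47 (mod 140).


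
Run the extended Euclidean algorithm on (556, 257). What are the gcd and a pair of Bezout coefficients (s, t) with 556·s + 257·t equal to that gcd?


Euclidean algorithm on (556, 257) — divide until remainder is 0:
  556 = 2 · 257 + 42
  257 = 6 · 42 + 5
  42 = 8 · 5 + 2
  5 = 2 · 2 + 1
  2 = 2 · 1 + 0
gcd(556, 257) = 1.
Track Bezout coefficients alongside the remainders: start with r₀ = 556 = a·1 + b·0 (s = 1, t = 0) and r₁ = 257 = a·0 + b·1 (s = 0, t = 1); each new remainder r_{k+1} = r_{k-1} − q_k·r_k inherits s_{k+1} = s_{k-1} − q_k·s_k, t_{k+1} = t_{k-1} − q_k·t_k, so r_k = a·s_k + b·t_k at every step:
  q = 2: r = 42, s = 1 − 2·0 = 1, t = 0 − 2·1 = -2  (check: 556·1 + 257·(-2) = 42)
  q = 6: r = 5, s = 0 − 6·1 = -6, t = 1 − 6·(-2) = 13  (check: 556·(-6) + 257·13 = 5)
  q = 8: r = 2, s = 1 − 8·(-6) = 49, t = -2 − 8·13 = -106  (check: 556·49 + 257·(-106) = 2)
  q = 2: r = 1, s = -6 − 2·49 = -104, t = 13 − 2·(-106) = 225  (check: 556·(-104) + 257·225 = 1)
The row with r = 1 (the gcd) gives the Bezout coefficients s = -104, t = 225.
Result: 556 · (-104) + 257 · (225) = 1.

gcd(556, 257) = 1; s = -104, t = 225 (check: 556·(-104) + 257·225 = 1).


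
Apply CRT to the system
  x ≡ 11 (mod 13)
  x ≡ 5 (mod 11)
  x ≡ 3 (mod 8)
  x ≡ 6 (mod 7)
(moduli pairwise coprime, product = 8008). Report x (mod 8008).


Product of moduli M = 13 · 11 · 8 · 7 = 8008.
Merge one congruence at a time:
  Start: x ≡ 11 (mod 13).
  Combine with x ≡ 5 (mod 11); new modulus lcm = 143.
    Write x = 11 + 13·t and substitute into x ≡ 5 (mod 11): 13·t ≡ 5 − 11 = -6 (mod 11).
    Reduce coefficients mod 11: 2·t ≡ 5 (mod 11).
    The inverse of 2 mod 11 is 6 (since 2·6 = 12 = 1·11 + 1), so t ≡ 6·5 = 30 ≡ 8 (mod 11).
    Then x = 11 + 13·8 = 115, valid modulo lcm(13, 11) = 143: x ≡ 115 (mod 143).
  Combine with x ≡ 3 (mod 8); new modulus lcm = 1144.
    Write x = 115 + 143·t and substitute into x ≡ 3 (mod 8): 143·t ≡ 3 − 115 = -112 (mod 8).
    Reduce coefficients mod 8: 7·t ≡ 0 (mod 8).
    The inverse of 7 mod 8 is 7 (since 7·7 = 49 = 6·8 + 1), so t ≡ 7·0 = 0 ≡ 0 (mod 8).
    Then x = 115 + 143·0 = 115, valid modulo lcm(143, 8) = 1144: x ≡ 115 (mod 1144).
  Combine with x ≡ 6 (mod 7); new modulus lcm = 8008.
    Write x = 115 + 1144·t and substitute into x ≡ 6 (mod 7): 1144·t ≡ 6 − 115 = -109 (mod 7).
    Reduce coefficients mod 7: 3·t ≡ 3 (mod 7).
    The inverse of 3 mod 7 is 5 (since 3·5 = 15 = 2·7 + 1), so t ≡ 5·3 = 15 ≡ 1 (mod 7).
    Then x = 115 + 1144·1 = 1259, valid modulo lcm(1144, 7) = 8008: x ≡ 1259 (mod 8008).
Verify against each original: 1259 mod 13 = 11, 1259 mod 11 = 5, 1259 mod 8 = 3, 1259 mod 7 = 6.

x ≡ 1259 (mod 8008).


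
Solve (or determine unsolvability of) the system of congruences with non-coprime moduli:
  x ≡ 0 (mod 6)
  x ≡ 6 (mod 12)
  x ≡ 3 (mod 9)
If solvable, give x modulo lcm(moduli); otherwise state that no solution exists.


Moduli 6, 12, 9 are not pairwise coprime, so CRT works modulo lcm(m_i) when all pairwise compatibility conditions hold.
Pairwise compatibility: gcd(m_i, m_j) must divide a_i - a_j for every pair.
Merge one congruence at a time:
  Start: x ≡ 0 (mod 6).
  Combine with x ≡ 6 (mod 12): gcd(6, 12) = 6; 6 - 0 = 6, which IS divisible by 6, so compatible.
    Write x = 0 + 6·t and substitute into x ≡ 6 (mod 12): 6·t ≡ 6 − 0 = 6 (mod 12).
    Divide the congruence (and modulus) by g = 6: 1·t ≡ 1 (mod 2).
    So t ≡ 1 (mod 2).
    Then x = 0 + 6·1 = 6, valid modulo lcm(6, 12) = 12: x ≡ 6 (mod 12).
  Combine with x ≡ 3 (mod 9): gcd(12, 9) = 3; 3 - 6 = -3, which IS divisible by 3, so compatible.
    Write x = 6 + 12·t and substitute into x ≡ 3 (mod 9): 12·t ≡ 3 − 6 = -3 (mod 9).
    Divide the congruence (and modulus) by g = 3: 4·t ≡ -1 (mod 3).
    Reduce coefficients mod 3: 1·t ≡ 2 (mod 3).
    So t ≡ 2 (mod 3).
    Then x = 6 + 12·2 = 30, valid modulo lcm(12, 9) = 36: x ≡ 30 (mod 36).
Verify: 30 mod 6 = 0, 30 mod 12 = 6, 30 mod 9 = 3.

x ≡ 30 (mod 36).


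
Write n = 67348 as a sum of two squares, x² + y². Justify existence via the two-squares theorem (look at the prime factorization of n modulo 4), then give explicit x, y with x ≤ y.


Step 1: Factor n = 67348 = 2^2 · 113 · 149.
Step 2: Check the mod-4 condition on each prime factor: 2 = 2 (special); 113 ≡ 1 (mod 4), exponent 1; 149 ≡ 1 (mod 4), exponent 1.
All primes ≡ 3 (mod 4) appear to even exponent (or don't appear), so by the two-squares theorem n IS expressible as a sum of two squares.
Step 3: Build a representation. Group n = k² · m with k = 2 and m = 113 · 149 = 16837 (a product of primes ≡ 1 (mod 4)); a representation of m scales to one of n via (k·x)² + (k·y)² = k²(x² + y²). Each prime p ≡ 1 (mod 4) is itself a sum of two squares; find a² by testing p − a² for a perfect square:
  113: 113 − 1² = 112, 113 − 2² = 109, 113 − 3² = 104, 113 − 4² = 97, 113 − 5² = 88, 113 − 6² = 77, 113 − 7² = 64 = 8² ⇒ 113 = 7² + 8².
  149: 149 − 1² = 148, 149 − 2² = 145, 149 − 3² = 140, 149 − 4² = 133, 149 − 5² = 124, 149 − 6² = 113, 149 − 7² = 100 = 10² ⇒ 149 = 7² + 10².
  Combine using the Brahmagupta–Fibonacci identity (a² + b²)(c² + d²) = (ac − bd)² + (ad + bc)² = (ac + bd)² + (ad − bc)²:
  113 · 149 = 16837: from (7² + 8²)(7² + 10²), take (7·7 − 8·10, 7·10 + 8·7) = (49 − 80, 70 + 56) = (-31, 126); dropping signs (only squares matter) gives (31, 126); check 31² + 126² = 961 + 15876 = 16837 ✓.
  Scale by k = 2: (2·31, 2·126) = (62, 252).
Step 4: Order so x ≤ y and verify: 62² + 252² = 3844 + 63504 = 67348 = n. ✓

n = 67348 = 62² + 252² (one valid representation with x ≤ y).


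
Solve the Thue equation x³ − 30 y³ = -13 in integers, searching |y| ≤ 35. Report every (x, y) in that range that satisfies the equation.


The equation is x³ - 30y³ = -13. For fixed y, x³ = 30·y³ − 13, so a solution requires the RHS to be a perfect cube.
Strategy: iterate y from -35 to 35, compute RHS = 30·y³ − 13, and check whether it is a (positive or negative) perfect cube.
Check small values of y:
  y = 0: RHS = -13 is not a perfect cube.
  y = 1: RHS = 17 is not a perfect cube.
  y = -1: RHS = -43 is not a perfect cube.
  y = 2: RHS = 227 is not a perfect cube.
  y = -2: RHS = -253 is not a perfect cube.
  y = 3: RHS = 797 is not a perfect cube.
  y = -3: RHS = -823 is not a perfect cube.
Continuing the search up to |y| = 35 finds no solutions either.
No (x, y) in the scanned range satisfies the equation.

No integer solutions with |y| ≤ 35.


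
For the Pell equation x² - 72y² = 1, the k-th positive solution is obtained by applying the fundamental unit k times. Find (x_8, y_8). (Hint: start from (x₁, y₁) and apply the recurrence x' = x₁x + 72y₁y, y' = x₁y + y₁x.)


Step 1: Find the fundamental solution (x₁, y₁) of x² - 72y² = 1.
  Expand √72 as a continued fraction. a₀ = ⌊√72⌋ = 8; iterate m_{k+1} = d_k·a_k − m_k, d_{k+1} = (72 − m_{k+1}²)/d_k, a_{k+1} = ⌊(a₀ + m_{k+1})/d_{k+1}⌋ (starting m₀ = 0, d₀ = 1), with convergents p_k = a_k·p_{k-1} + p_{k-2}, q_k = a_k·q_{k-1} + q_{k-2} (p₋₁ = 1, q₋₁ = 0):
  k = 0: a₀ = 8; p₀/q₀ = 8/1; p₀² − 72·q₀² = 64 − 72 = -8.
  k = 1: m = 8, d = 8, a = ⌊(8 + 8)/8⌋ = 2; p/q = (2·8 + 1)/(2·1 + 0) = 17/2; p² − 72·q² = 289 − 288 = 1.
  The first convergent with p² − 72·q² = 1 gives the fundamental solution (x₁, y₁) = (17, 2).
Step 2: Apply the recurrence (x_{n+1}, y_{n+1}) = (x₁x_n + 72y₁y_n, x₁y_n + y₁x_n) repeatedly.
  From (x_1, y_1) = (17, 2): x_2 = 17·17 + 72·2·2 = 577; y_2 = 17·2 + 2·17 = 68.
  From (x_2, y_2) = (577, 68): x_3 = 17·577 + 72·2·68 = 19601; y_3 = 17·68 + 2·577 = 2310.
  From (x_3, y_3) = (19601, 2310): x_4 = 17·19601 + 72·2·2310 = 665857; y_4 = 17·2310 + 2·19601 = 78472.
  From (x_4, y_4) = (665857, 78472): x_5 = 17·665857 + 72·2·78472 = 22619537; y_5 = 17·78472 + 2·665857 = 2665738.
  From (x_5, y_5) = (22619537, 2665738): x_6 = 17·22619537 + 72·2·2665738 = 768398401; y_6 = 17·2665738 + 2·22619537 = 90556620.
  From (x_6, y_6) = (768398401, 90556620): x_7 = 17·768398401 + 72·2·90556620 = 26102926097; y_7 = 17·90556620 + 2·768398401 = 3076259342.
  From (x_7, y_7) = (26102926097, 3076259342): x_8 = 17·26102926097 + 72·2·3076259342 = 886731088897; y_8 = 17·3076259342 + 2·26102926097 = 104502261008.
Step 3: Verify x_8² - 72·y_8² = 786292024016459316676609 - 786292024016459316676608 = 1 (should be 1). ✓

(x_1, y_1) = (17, 2); (x_8, y_8) = (886731088897, 104502261008).


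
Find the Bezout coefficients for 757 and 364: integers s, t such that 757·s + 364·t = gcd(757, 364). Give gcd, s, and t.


Euclidean algorithm on (757, 364) — divide until remainder is 0:
  757 = 2 · 364 + 29
  364 = 12 · 29 + 16
  29 = 1 · 16 + 13
  16 = 1 · 13 + 3
  13 = 4 · 3 + 1
  3 = 3 · 1 + 0
gcd(757, 364) = 1.
Track Bezout coefficients alongside the remainders: start with r₀ = 757 = a·1 + b·0 (s = 1, t = 0) and r₁ = 364 = a·0 + b·1 (s = 0, t = 1); each new remainder r_{k+1} = r_{k-1} − q_k·r_k inherits s_{k+1} = s_{k-1} − q_k·s_k, t_{k+1} = t_{k-1} − q_k·t_k, so r_k = a·s_k + b·t_k at every step:
  q = 2: r = 29, s = 1 − 2·0 = 1, t = 0 − 2·1 = -2  (check: 757·1 + 364·(-2) = 29)
  q = 12: r = 16, s = 0 − 12·1 = -12, t = 1 − 12·(-2) = 25  (check: 757·(-12) + 364·25 = 16)
  q = 1: r = 13, s = 1 − 1·(-12) = 13, t = -2 − 1·25 = -27  (check: 757·13 + 364·(-27) = 13)
  q = 1: r = 3, s = -12 − 1·13 = -25, t = 25 − 1·(-27) = 52  (check: 757·(-25) + 364·52 = 3)
  q = 4: r = 1, s = 13 − 4·(-25) = 113, t = -27 − 4·52 = -235  (check: 757·113 + 364·(-235) = 1)
The row with r = 1 (the gcd) gives the Bezout coefficients s = 113, t = -235.
Result: 757 · (113) + 364 · (-235) = 1.

gcd(757, 364) = 1; s = 113, t = -235 (check: 757·113 + 364·(-235) = 1).


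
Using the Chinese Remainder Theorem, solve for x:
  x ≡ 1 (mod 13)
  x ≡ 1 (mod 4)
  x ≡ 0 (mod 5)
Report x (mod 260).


Moduli 13, 4, 5 are pairwise coprime; by CRT there is a unique solution modulo M = 13 · 4 · 5 = 260.
Solve pairwise, accumulating the modulus:
  Start with x ≡ 1 (mod 13).
  Combine with x ≡ 1 (mod 4): since gcd(13, 4) = 1, we get a unique residue mod 52.
    Write x = 1 + 13·t and substitute into x ≡ 1 (mod 4): 13·t ≡ 1 − 1 = 0 (mod 4).
    Reduce coefficients mod 4: 1·t ≡ 0 (mod 4).
    So t ≡ 0 (mod 4).
    Then x = 1 + 13·0 = 1, valid modulo lcm(13, 4) = 52: x ≡ 1 (mod 52).
  Combine with x ≡ 0 (mod 5): since gcd(52, 5) = 1, we get a unique residue mod 260.
    Write x = 1 + 52·t and substitute into x ≡ 0 (mod 5): 52·t ≡ 0 − 1 = -1 (mod 5).
    Reduce coefficients mod 5: 2·t ≡ 4 (mod 5).
    The inverse of 2 mod 5 is 3 (since 2·3 = 6 = 1·5 + 1), so t ≡ 3·4 = 12 ≡ 2 (mod 5).
    Then x = 1 + 52·2 = 105, valid modulo lcm(52, 5) = 260: x ≡ 105 (mod 260).
Verify: 105 mod 13 = 1 ✓, 105 mod 4 = 1 ✓, 105 mod 5 = 0 ✓.

x ≡ 105 (mod 260).


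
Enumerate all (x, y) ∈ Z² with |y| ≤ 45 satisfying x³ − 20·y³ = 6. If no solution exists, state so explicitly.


The equation is x³ - 20y³ = 6. For fixed y, x³ = 20·y³ + 6, so a solution requires the RHS to be a perfect cube.
Strategy: iterate y from -45 to 45, compute RHS = 20·y³ + 6, and check whether it is a (positive or negative) perfect cube.
Check small values of y:
  y = 0: RHS = 6 is not a perfect cube.
  y = 1: RHS = 26 is not a perfect cube.
  y = -1: RHS = -14 is not a perfect cube.
  y = 2: RHS = 166 is not a perfect cube.
  y = -2: RHS = -154 is not a perfect cube.
  y = 3: RHS = 546 is not a perfect cube.
  y = -3: RHS = -534 is not a perfect cube.
Continuing the search up to |y| = 45 finds no solutions either.
No (x, y) in the scanned range satisfies the equation.

No integer solutions with |y| ≤ 45.


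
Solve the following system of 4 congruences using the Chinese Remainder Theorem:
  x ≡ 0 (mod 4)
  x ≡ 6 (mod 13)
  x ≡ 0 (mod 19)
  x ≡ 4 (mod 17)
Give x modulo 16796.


Product of moduli M = 4 · 13 · 19 · 17 = 16796.
Merge one congruence at a time:
  Start: x ≡ 0 (mod 4).
  Combine with x ≡ 6 (mod 13); new modulus lcm = 52.
    Write x = 0 + 4·t and substitute into x ≡ 6 (mod 13): 4·t ≡ 6 − 0 = 6 (mod 13).
    The inverse of 4 mod 13 is 10 (since 4·10 = 40 = 3·13 + 1), so t ≡ 10·6 = 60 ≡ 8 (mod 13).
    Then x = 0 + 4·8 = 32, valid modulo lcm(4, 13) = 52: x ≡ 32 (mod 52).
  Combine with x ≡ 0 (mod 19); new modulus lcm = 988.
    Write x = 32 + 52·t and substitute into x ≡ 0 (mod 19): 52·t ≡ 0 − 32 = -32 (mod 19).
    Reduce coefficients mod 19: 14·t ≡ 6 (mod 19).
    The inverse of 14 mod 19 is 15 (since 14·15 = 210 = 11·19 + 1), so t ≡ 15·6 = 90 ≡ 14 (mod 19).
    Then x = 32 + 52·14 = 760, valid modulo lcm(52, 19) = 988: x ≡ 760 (mod 988).
  Combine with x ≡ 4 (mod 17); new modulus lcm = 16796.
    Write x = 760 + 988·t and substitute into x ≡ 4 (mod 17): 988·t ≡ 4 − 760 = -756 (mod 17).
    Reduce coefficients mod 17: 2·t ≡ 9 (mod 17).
    The inverse of 2 mod 17 is 9 (since 2·9 = 18 = 1·17 + 1), so t ≡ 9·9 = 81 ≡ 13 (mod 17).
    Then x = 760 + 988·13 = 13604, valid modulo lcm(988, 17) = 16796: x ≡ 13604 (mod 16796).
Verify against each original: 13604 mod 4 = 0, 13604 mod 13 = 6, 13604 mod 19 = 0, 13604 mod 17 = 4.

x ≡ 13604 (mod 16796).


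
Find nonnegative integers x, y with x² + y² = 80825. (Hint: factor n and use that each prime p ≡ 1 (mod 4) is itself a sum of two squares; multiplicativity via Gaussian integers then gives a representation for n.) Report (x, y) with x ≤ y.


Step 1: Factor n = 80825 = 5^2 · 53 · 61.
Step 2: Check the mod-4 condition on each prime factor: 5 ≡ 1 (mod 4), exponent 2; 53 ≡ 1 (mod 4), exponent 1; 61 ≡ 1 (mod 4), exponent 1.
All primes ≡ 3 (mod 4) appear to even exponent (or don't appear), so by the two-squares theorem n IS expressible as a sum of two squares.
Step 3: Build a representation. Group n = k² · m with k = 5 and m = 53 · 61 = 3233 (a product of primes ≡ 1 (mod 4)); a representation of m scales to one of n via (k·x)² + (k·y)² = k²(x² + y²). Each prime p ≡ 1 (mod 4) is itself a sum of two squares; find a² by testing p − a² for a perfect square:
  53: 53 − 1² = 52, 53 − 2² = 49 = 7² ⇒ 53 = 2² + 7².
  61: 61 − 1² = 60, 61 − 2² = 57, 61 − 3² = 52, 61 − 4² = 45, 61 − 5² = 36 = 6² ⇒ 61 = 5² + 6².
  Combine using the Brahmagupta–Fibonacci identity (a² + b²)(c² + d²) = (ac − bd)² + (ad + bc)² = (ac + bd)² + (ad − bc)²:
  53 · 61 = 3233: from (2² + 7²)(5² + 6²), take (2·5 − 7·6, 2·6 + 7·5) = (10 − 42, 12 + 35) = (-32, 47); dropping signs (only squares matter) gives (32, 47); check 32² + 47² = 1024 + 2209 = 3233 ✓.
  Scale by k = 5: (5·32, 5·47) = (160, 235).
Step 4: Order so x ≤ y and verify: 160² + 235² = 25600 + 55225 = 80825 = n. ✓

n = 80825 = 160² + 235² (one valid representation with x ≤ y).


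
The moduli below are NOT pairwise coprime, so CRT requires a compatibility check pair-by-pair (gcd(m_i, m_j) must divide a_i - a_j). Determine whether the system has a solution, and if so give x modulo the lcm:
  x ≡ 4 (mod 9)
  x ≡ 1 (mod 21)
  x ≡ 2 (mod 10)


Moduli 9, 21, 10 are not pairwise coprime, so CRT works modulo lcm(m_i) when all pairwise compatibility conditions hold.
Pairwise compatibility: gcd(m_i, m_j) must divide a_i - a_j for every pair.
Merge one congruence at a time:
  Start: x ≡ 4 (mod 9).
  Combine with x ≡ 1 (mod 21): gcd(9, 21) = 3; 1 - 4 = -3, which IS divisible by 3, so compatible.
    Write x = 4 + 9·t and substitute into x ≡ 1 (mod 21): 9·t ≡ 1 − 4 = -3 (mod 21).
    Divide the congruence (and modulus) by g = 3: 3·t ≡ -1 (mod 7).
    Reduce coefficients mod 7: 3·t ≡ 6 (mod 7).
    The inverse of 3 mod 7 is 5 (since 3·5 = 15 = 2·7 + 1), so t ≡ 5·6 = 30 ≡ 2 (mod 7).
    Then x = 4 + 9·2 = 22, valid modulo lcm(9, 21) = 63: x ≡ 22 (mod 63).
  Combine with x ≡ 2 (mod 10): gcd(63, 10) = 1; 2 - 22 = -20, which IS divisible by 1, so compatible.
    Write x = 22 + 63·t and substitute into x ≡ 2 (mod 10): 63·t ≡ 2 − 22 = -20 (mod 10).
    Reduce coefficients mod 10: 3·t ≡ 0 (mod 10).
    The inverse of 3 mod 10 is 7 (since 3·7 = 21 = 2·10 + 1), so t ≡ 7·0 = 0 ≡ 0 (mod 10).
    Then x = 22 + 63·0 = 22, valid modulo lcm(63, 10) = 630: x ≡ 22 (mod 630).
Verify: 22 mod 9 = 4, 22 mod 21 = 1, 22 mod 10 = 2.

x ≡ 22 (mod 630).


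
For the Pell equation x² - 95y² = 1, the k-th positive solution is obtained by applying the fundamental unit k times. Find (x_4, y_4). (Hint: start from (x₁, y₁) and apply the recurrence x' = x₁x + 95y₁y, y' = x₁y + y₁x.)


Step 1: Find the fundamental solution (x₁, y₁) of x² - 95y² = 1.
  Expand √95 as a continued fraction. a₀ = ⌊√95⌋ = 9; iterate m_{k+1} = d_k·a_k − m_k, d_{k+1} = (95 − m_{k+1}²)/d_k, a_{k+1} = ⌊(a₀ + m_{k+1})/d_{k+1}⌋ (starting m₀ = 0, d₀ = 1), with convergents p_k = a_k·p_{k-1} + p_{k-2}, q_k = a_k·q_{k-1} + q_{k-2} (p₋₁ = 1, q₋₁ = 0):
  k = 0: a₀ = 9; p₀/q₀ = 9/1; p₀² − 95·q₀² = 81 − 95 = -14.
  k = 1: m = 9, d = 14, a = ⌊(9 + 9)/14⌋ = 1; p/q = (1·9 + 1)/(1·1 + 0) = 10/1; p² − 95·q² = 100 − 95 = 5.
  k = 2: m = 5, d = 5, a = ⌊(9 + 5)/5⌋ = 2; p/q = (2·10 + 9)/(2·1 + 1) = 29/3; p² − 95·q² = 841 − 855 = -14.
  k = 3: m = 5, d = 14, a = ⌊(9 + 5)/14⌋ = 1; p/q = (1·29 + 10)/(1·3 + 1) = 39/4; p² − 95·q² = 1521 − 1520 = 1.
  The first convergent with p² − 95·q² = 1 gives the fundamental solution (x₁, y₁) = (39, 4).
Step 2: Apply the recurrence (x_{n+1}, y_{n+1}) = (x₁x_n + 95y₁y_n, x₁y_n + y₁x_n) repeatedly.
  From (x_1, y_1) = (39, 4): x_2 = 39·39 + 95·4·4 = 3041; y_2 = 39·4 + 4·39 = 312.
  From (x_2, y_2) = (3041, 312): x_3 = 39·3041 + 95·4·312 = 237159; y_3 = 39·312 + 4·3041 = 24332.
  From (x_3, y_3) = (237159, 24332): x_4 = 39·237159 + 95·4·24332 = 18495361; y_4 = 39·24332 + 4·237159 = 1897584.
Step 3: Verify x_4² - 95·y_4² = 342078378520321 - 342078378520320 = 1 (should be 1). ✓

(x_1, y_1) = (39, 4); (x_4, y_4) = (18495361, 1897584).


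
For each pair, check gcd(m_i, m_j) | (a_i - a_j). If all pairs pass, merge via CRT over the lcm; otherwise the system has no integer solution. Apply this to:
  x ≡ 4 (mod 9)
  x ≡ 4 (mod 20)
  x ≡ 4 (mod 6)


Moduli 9, 20, 6 are not pairwise coprime, so CRT works modulo lcm(m_i) when all pairwise compatibility conditions hold.
Pairwise compatibility: gcd(m_i, m_j) must divide a_i - a_j for every pair.
Merge one congruence at a time:
  Start: x ≡ 4 (mod 9).
  Combine with x ≡ 4 (mod 20): gcd(9, 20) = 1; 4 - 4 = 0, which IS divisible by 1, so compatible.
    Write x = 4 + 9·t and substitute into x ≡ 4 (mod 20): 9·t ≡ 4 − 4 = 0 (mod 20).
    The inverse of 9 mod 20 is 9 (since 9·9 = 81 = 4·20 + 1), so t ≡ 9·0 = 0 ≡ 0 (mod 20).
    Then x = 4 + 9·0 = 4, valid modulo lcm(9, 20) = 180: x ≡ 4 (mod 180).
  Combine with x ≡ 4 (mod 6): gcd(180, 6) = 6; 4 - 4 = 0, which IS divisible by 6, so compatible.
    Write x = 4 + 180·t and substitute into x ≡ 4 (mod 6): 180·t ≡ 4 − 4 = 0 (mod 6).
    Divide the congruence (and modulus) by g = 6: 30·t ≡ 0 (mod 1).
    Modulo 1 every t works; take t = 0.
    Then x = 4 + 180·0 = 4, valid modulo lcm(180, 6) = 180: x ≡ 4 (mod 180).
Verify: 4 mod 9 = 4, 4 mod 20 = 4, 4 mod 6 = 4.

x ≡ 4 (mod 180).


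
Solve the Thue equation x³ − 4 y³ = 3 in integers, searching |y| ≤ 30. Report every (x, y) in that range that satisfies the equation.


The equation is x³ - 4y³ = 3. For fixed y, x³ = 4·y³ + 3, so a solution requires the RHS to be a perfect cube.
Strategy: iterate y from -30 to 30, compute RHS = 4·y³ + 3, and check whether it is a (positive or negative) perfect cube.
Check small values of y:
  y = 0: RHS = 3 is not a perfect cube.
  y = 1: RHS = 7 is not a perfect cube.
  y = -1: RHS = -1 = (-1)³ ⇒ x = -1 works.
  y = 2: RHS = 35 is not a perfect cube.
  y = -2: RHS = -29 is not a perfect cube.
  y = 3: RHS = 111 is not a perfect cube.
  y = -3: RHS = -105 is not a perfect cube.
Continuing the search up to |y| = 30 finds no further solutions beyond those listed.
Collected solutions: (-1, -1).

Solutions (with |y| ≤ 30): (-1, -1).


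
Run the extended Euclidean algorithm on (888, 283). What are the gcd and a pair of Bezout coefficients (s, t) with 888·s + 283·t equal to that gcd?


Euclidean algorithm on (888, 283) — divide until remainder is 0:
  888 = 3 · 283 + 39
  283 = 7 · 39 + 10
  39 = 3 · 10 + 9
  10 = 1 · 9 + 1
  9 = 9 · 1 + 0
gcd(888, 283) = 1.
Track Bezout coefficients alongside the remainders: start with r₀ = 888 = a·1 + b·0 (s = 1, t = 0) and r₁ = 283 = a·0 + b·1 (s = 0, t = 1); each new remainder r_{k+1} = r_{k-1} − q_k·r_k inherits s_{k+1} = s_{k-1} − q_k·s_k, t_{k+1} = t_{k-1} − q_k·t_k, so r_k = a·s_k + b·t_k at every step:
  q = 3: r = 39, s = 1 − 3·0 = 1, t = 0 − 3·1 = -3  (check: 888·1 + 283·(-3) = 39)
  q = 7: r = 10, s = 0 − 7·1 = -7, t = 1 − 7·(-3) = 22  (check: 888·(-7) + 283·22 = 10)
  q = 3: r = 9, s = 1 − 3·(-7) = 22, t = -3 − 3·22 = -69  (check: 888·22 + 283·(-69) = 9)
  q = 1: r = 1, s = -7 − 1·22 = -29, t = 22 − 1·(-69) = 91  (check: 888·(-29) + 283·91 = 1)
The row with r = 1 (the gcd) gives the Bezout coefficients s = -29, t = 91.
Result: 888 · (-29) + 283 · (91) = 1.

gcd(888, 283) = 1; s = -29, t = 91 (check: 888·(-29) + 283·91 = 1).


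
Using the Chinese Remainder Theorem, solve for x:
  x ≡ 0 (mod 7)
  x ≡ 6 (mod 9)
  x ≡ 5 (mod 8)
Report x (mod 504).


Moduli 7, 9, 8 are pairwise coprime; by CRT there is a unique solution modulo M = 7 · 9 · 8 = 504.
Solve pairwise, accumulating the modulus:
  Start with x ≡ 0 (mod 7).
  Combine with x ≡ 6 (mod 9): since gcd(7, 9) = 1, we get a unique residue mod 63.
    Write x = 0 + 7·t and substitute into x ≡ 6 (mod 9): 7·t ≡ 6 − 0 = 6 (mod 9).
    The inverse of 7 mod 9 is 4 (since 7·4 = 28 = 3·9 + 1), so t ≡ 4·6 = 24 ≡ 6 (mod 9).
    Then x = 0 + 7·6 = 42, valid modulo lcm(7, 9) = 63: x ≡ 42 (mod 63).
  Combine with x ≡ 5 (mod 8): since gcd(63, 8) = 1, we get a unique residue mod 504.
    Write x = 42 + 63·t and substitute into x ≡ 5 (mod 8): 63·t ≡ 5 − 42 = -37 (mod 8).
    Reduce coefficients mod 8: 7·t ≡ 3 (mod 8).
    The inverse of 7 mod 8 is 7 (since 7·7 = 49 = 6·8 + 1), so t ≡ 7·3 = 21 ≡ 5 (mod 8).
    Then x = 42 + 63·5 = 357, valid modulo lcm(63, 8) = 504: x ≡ 357 (mod 504).
Verify: 357 mod 7 = 0 ✓, 357 mod 9 = 6 ✓, 357 mod 8 = 5 ✓.

x ≡ 357 (mod 504).


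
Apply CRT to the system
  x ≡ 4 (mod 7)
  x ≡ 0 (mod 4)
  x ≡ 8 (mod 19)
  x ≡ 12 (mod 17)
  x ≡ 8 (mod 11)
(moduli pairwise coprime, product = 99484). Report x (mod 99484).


Product of moduli M = 7 · 4 · 19 · 17 · 11 = 99484.
Merge one congruence at a time:
  Start: x ≡ 4 (mod 7).
  Combine with x ≡ 0 (mod 4); new modulus lcm = 28.
    Write x = 4 + 7·t and substitute into x ≡ 0 (mod 4): 7·t ≡ 0 − 4 = -4 (mod 4).
    Reduce coefficients mod 4: 3·t ≡ 0 (mod 4).
    The inverse of 3 mod 4 is 3 (since 3·3 = 9 = 2·4 + 1), so t ≡ 3·0 = 0 ≡ 0 (mod 4).
    Then x = 4 + 7·0 = 4, valid modulo lcm(7, 4) = 28: x ≡ 4 (mod 28).
  Combine with x ≡ 8 (mod 19); new modulus lcm = 532.
    Write x = 4 + 28·t and substitute into x ≡ 8 (mod 19): 28·t ≡ 8 − 4 = 4 (mod 19).
    Reduce coefficients mod 19: 9·t ≡ 4 (mod 19).
    The inverse of 9 mod 19 is 17 (since 9·17 = 153 = 8·19 + 1), so t ≡ 17·4 = 68 ≡ 11 (mod 19).
    Then x = 4 + 28·11 = 312, valid modulo lcm(28, 19) = 532: x ≡ 312 (mod 532).
  Combine with x ≡ 12 (mod 17); new modulus lcm = 9044.
    Write x = 312 + 532·t and substitute into x ≡ 12 (mod 17): 532·t ≡ 12 − 312 = -300 (mod 17).
    Reduce coefficients mod 17: 5·t ≡ 6 (mod 17).
    The inverse of 5 mod 17 is 7 (since 5·7 = 35 = 2·17 + 1), so t ≡ 7·6 = 42 ≡ 8 (mod 17).
    Then x = 312 + 532·8 = 4568, valid modulo lcm(532, 17) = 9044: x ≡ 4568 (mod 9044).
  Combine with x ≡ 8 (mod 11); new modulus lcm = 99484.
    Write x = 4568 + 9044·t and substitute into x ≡ 8 (mod 11): 9044·t ≡ 8 − 4568 = -4560 (mod 11).
    Reduce coefficients mod 11: 2·t ≡ 5 (mod 11).
    The inverse of 2 mod 11 is 6 (since 2·6 = 12 = 1·11 + 1), so t ≡ 6·5 = 30 ≡ 8 (mod 11).
    Then x = 4568 + 9044·8 = 76920, valid modulo lcm(9044, 11) = 99484: x ≡ 76920 (mod 99484).
Verify against each original: 76920 mod 7 = 4, 76920 mod 4 = 0, 76920 mod 19 = 8, 76920 mod 17 = 12, 76920 mod 11 = 8.

x ≡ 76920 (mod 99484).


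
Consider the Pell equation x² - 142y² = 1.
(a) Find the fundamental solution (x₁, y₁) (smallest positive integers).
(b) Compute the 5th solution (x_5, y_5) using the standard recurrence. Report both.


Step 1: Find the fundamental solution (x₁, y₁) of x² - 142y² = 1.
  Expand √142 as a continued fraction. a₀ = ⌊√142⌋ = 11; iterate m_{k+1} = d_k·a_k − m_k, d_{k+1} = (142 − m_{k+1}²)/d_k, a_{k+1} = ⌊(a₀ + m_{k+1})/d_{k+1}⌋ (starting m₀ = 0, d₀ = 1), with convergents p_k = a_k·p_{k-1} + p_{k-2}, q_k = a_k·q_{k-1} + q_{k-2} (p₋₁ = 1, q₋₁ = 0):
  k = 0: a₀ = 11; p₀/q₀ = 11/1; p₀² − 142·q₀² = 121 − 142 = -21.
  k = 1: m = 11, d = 21, a = ⌊(11 + 11)/21⌋ = 1; p/q = (1·11 + 1)/(1·1 + 0) = 12/1; p² − 142·q² = 144 − 142 = 2.
  k = 2: m = 10, d = 2, a = ⌊(11 + 10)/2⌋ = 10; p/q = (10·12 + 11)/(10·1 + 1) = 131/11; p² − 142·q² = 17161 − 17182 = -21.
  k = 3: m = 10, d = 21, a = ⌊(11 + 10)/21⌋ = 1; p/q = (1·131 + 12)/(1·11 + 1) = 143/12; p² − 142·q² = 20449 − 20448 = 1.
  The first convergent with p² − 142·q² = 1 gives the fundamental solution (x₁, y₁) = (143, 12).
Step 2: Apply the recurrence (x_{n+1}, y_{n+1}) = (x₁x_n + 142y₁y_n, x₁y_n + y₁x_n) repeatedly.
  From (x_1, y_1) = (143, 12): x_2 = 143·143 + 142·12·12 = 40897; y_2 = 143·12 + 12·143 = 3432.
  From (x_2, y_2) = (40897, 3432): x_3 = 143·40897 + 142·12·3432 = 11696399; y_3 = 143·3432 + 12·40897 = 981540.
  From (x_3, y_3) = (11696399, 981540): x_4 = 143·11696399 + 142·12·981540 = 3345129217; y_4 = 143·981540 + 12·11696399 = 280717008.
  From (x_4, y_4) = (3345129217, 280717008): x_5 = 143·3345129217 + 142·12·280717008 = 956695259663; y_5 = 143·280717008 + 12·3345129217 = 80284082748.
Step 3: Verify x_5² - 142·y_5² = 915265819861654994873569 - 915265819861654994873568 = 1 (should be 1). ✓

(x_1, y_1) = (143, 12); (x_5, y_5) = (956695259663, 80284082748).
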